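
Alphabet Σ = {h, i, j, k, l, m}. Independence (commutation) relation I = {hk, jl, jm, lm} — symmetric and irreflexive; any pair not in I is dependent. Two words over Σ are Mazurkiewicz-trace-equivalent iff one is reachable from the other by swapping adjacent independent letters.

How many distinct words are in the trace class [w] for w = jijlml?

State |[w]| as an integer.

0(j) covers ∅
1(i) covers 0:j
2(j) covers 1:i
3(l) covers 1:i
4(m) covers 1:i
5(l) covers 3:l
floor of heap: 0:j
completions by unplaced set U, small U first (add the entries for U minus each lowest piece of U):
  |U|=1: {2}:1  {4}:1  {5}:1
  |U|=2: {2,4}:2  {2,5}:2  {3,5}:1  {4,5}:2
  |U|=3: {2,3,5}:3  {2,4,5}:6  {3,4,5}:3
  |U|=4: {2,3,4,5}:12
  start at 0(j): 12

12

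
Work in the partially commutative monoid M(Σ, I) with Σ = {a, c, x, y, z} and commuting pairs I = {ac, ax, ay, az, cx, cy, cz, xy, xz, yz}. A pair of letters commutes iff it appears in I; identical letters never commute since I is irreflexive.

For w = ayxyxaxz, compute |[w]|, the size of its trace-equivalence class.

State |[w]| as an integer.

drop 0:a onto floor
drop 1:y onto floor
drop 2:x onto floor
drop 3:y onto {1:y}
drop 4:x onto {2:x}
drop 5:a onto {0:a}
drop 6:x onto {4:x}
drop 7:z onto floor
ground layer = {0:a, 1:y, 2:x, 7:z}
drop-orders for the pieces not yet dropped (sum over which currently-grounded one goes next):
  1 to go: {3} 1  {5} 1  {6} 1  {7} 1
  2 to go: {0,5} 1  {1,3} 1  {3,5} 2  {3,6} 2  {3,7} 2  {4,6} 1  {5,6} 2  {5,7} 2  {6,7} 2
  3 to go: {0,3,5} 3  {0,5,6} 3  {0,5,7} 3  {1,3,5} 3  {1,3,6} 3  {1,3,7} 3  {2,4,6} 1  {3,4,6} 3  {3,5,6} 6  {3,5,7} 6  {3,6,7} 6  {4,5,6} 3  {4,6,7} 3  {5,6,7} 6
  4 to go: {0,1,3,5} 6  {0,3,5,6} 12  {0,3,5,7} 12  {0,4,5,6} 6  {0,5,6,7} 12  {1,3,4,6} 6  {1,3,5,6} 12  {1,3,5,7} 12  {1,3,6,7} 12  {2,3,4,6} 4  {2,4,5,6} 4  {2,4,6,7} 4  {3,4,5,6} 12  {3,4,6,7} 12  {3,5,6,7} 24  {4,5,6,7} 12
  5 to go: {0,1,3,5,6} 30  {0,1,3,5,7} 30  {0,2,4,5,6} 10  {0,3,4,5,6} 30  {0,3,5,6,7} 60  {0,4,5,6,7} 30  {1,2,3,4,6} 10  {1,3,4,5,6} 30  {1,3,4,6,7} 30  {1,3,5,6,7} 60  {2,3,4,5,6} 20  {2,3,4,6,7} 20  {2,4,5,6,7} 20  {3,4,5,6,7} 60
  6 to go: {0,1,3,4,5,6} 90  {0,1,3,5,6,7} 180  {0,2,3,4,5,6} 60  {0,2,4,5,6,7} 60  {0,3,4,5,6,7} 180  {1,2,3,4,5,6} 60  {1,2,3,4,6,7} 60  {1,3,4,5,6,7} 180  {2,3,4,5,6,7} 120
  if 0:a drops first: 420 orders
  if 1:y drops first: 420 orders
  if 2:x drops first: 630 orders
  if 7:z drops first: 210 orders
heap linearizations: 1680

1680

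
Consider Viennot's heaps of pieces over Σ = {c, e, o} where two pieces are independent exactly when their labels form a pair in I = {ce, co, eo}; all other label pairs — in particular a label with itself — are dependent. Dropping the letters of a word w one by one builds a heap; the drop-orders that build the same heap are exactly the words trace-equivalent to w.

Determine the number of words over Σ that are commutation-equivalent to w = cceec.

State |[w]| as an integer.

10

drop 0:c onto floor
drop 1:c onto {0:c}
drop 2:e onto floor
drop 3:e onto {2:e}
drop 4:c onto {1:c}
ground layer = {0:c, 2:e}
drop-orders for the pieces not yet dropped (sum over which currently-grounded one goes next):
  1 to go: {3} 1  {4} 1
  2 to go: {1,4} 1  {2,3} 1  {3,4} 2
  3 to go: {0,1,4} 1  {1,3,4} 3  {2,3,4} 3
  if 0:c drops first: 6 orders
  if 2:e drops first: 4 orders
heap linearizations: 10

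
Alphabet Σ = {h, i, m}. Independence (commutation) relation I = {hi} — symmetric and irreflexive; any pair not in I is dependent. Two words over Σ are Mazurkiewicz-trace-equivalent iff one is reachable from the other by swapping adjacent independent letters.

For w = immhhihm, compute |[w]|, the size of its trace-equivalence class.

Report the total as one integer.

4

piece 0:i — minimal
piece 1:m rests on {0:i}
piece 2:m rests on {1:m}
piece 3:h rests on {2:m}
piece 4:h rests on {3:h}
piece 5:i rests on {2:m}
piece 6:h rests on {4:h}
piece 7:m rests on {5:i, 6:h}
minimal pieces: {0:i}
ways to finish when only these pieces remain (= sum over removing one remaining piece with nothing left below it):
  1 left: {7}→1
  2 left: {5,7}→1  {6,7}→1
  3 left: {4,6,7}→1  {5,6,7}→2
  4 left: {3,4,6,7}→1  {4,5,6,7}→3
  5 left: {3,4,5,6,7}→4
  6 left: {2,3,4,5,6,7}→4
  placing 0:i first → 4 extensions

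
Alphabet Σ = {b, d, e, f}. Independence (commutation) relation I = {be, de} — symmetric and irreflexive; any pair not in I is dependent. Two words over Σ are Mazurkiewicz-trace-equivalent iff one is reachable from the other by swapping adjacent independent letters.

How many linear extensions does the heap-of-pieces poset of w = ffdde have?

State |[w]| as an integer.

3

0(f) covers ∅
1(f) covers 0:f
2(d) covers 1:f
3(d) covers 2:d
4(e) covers 1:f
floor of heap: 0:f
completions by unplaced set U, small U first (add the entries for U minus each lowest piece of U):
  |U|=1: {3}:1  {4}:1
  |U|=2: {2,3}:1  {3,4}:2
  |U|=3: {2,3,4}:3
  start at 0(f): 3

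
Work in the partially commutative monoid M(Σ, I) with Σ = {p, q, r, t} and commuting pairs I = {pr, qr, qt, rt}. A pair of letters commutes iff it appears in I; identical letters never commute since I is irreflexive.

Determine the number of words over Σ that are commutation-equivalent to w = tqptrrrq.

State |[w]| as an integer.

drop 0:t onto floor
drop 1:q onto floor
drop 2:p onto {0:t, 1:q}
drop 3:t onto {2:p}
drop 4:r onto floor
drop 5:r onto {4:r}
drop 6:r onto {5:r}
drop 7:q onto {2:p}
ground layer = {0:t, 1:q, 4:r}
drop-orders for the pieces not yet dropped (sum over which currently-grounded one goes next):
  1 to go: {3} 1  {6} 1  {7} 1
  2 to go: {3,6} 2  {3,7} 2  {5,6} 1  {6,7} 2
  3 to go: {2,3,7} 2  {3,5,6} 3  {3,6,7} 6  {4,5,6} 1  {5,6,7} 3
  4 to go: {0,2,3,7} 2  {1,2,3,7} 2  {2,3,6,7} 8  {3,4,5,6} 4  {3,5,6,7} 12  {4,5,6,7} 4
  5 to go: {0,1,2,3,7} 4  {0,2,3,6,7} 10  {1,2,3,6,7} 10  {2,3,5,6,7} 20  {3,4,5,6,7} 20
  6 to go: {0,1,2,3,6,7} 24  {0,2,3,5,6,7} 30  {1,2,3,5,6,7} 30  {2,3,4,5,6,7} 40
  if 0:t drops first: 70 orders
  if 1:q drops first: 70 orders
  if 4:r drops first: 84 orders
heap linearizations: 224

224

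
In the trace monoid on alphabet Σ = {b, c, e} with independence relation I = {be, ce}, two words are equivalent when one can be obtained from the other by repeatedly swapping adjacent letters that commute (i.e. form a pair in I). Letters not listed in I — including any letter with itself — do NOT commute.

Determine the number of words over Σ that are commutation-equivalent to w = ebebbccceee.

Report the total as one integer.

piece 0:e — minimal
piece 1:b — minimal
piece 2:e rests on {0:e}
piece 3:b rests on {1:b}
piece 4:b rests on {3:b}
piece 5:c rests on {4:b}
piece 6:c rests on {5:c}
piece 7:c rests on {6:c}
piece 8:e rests on {2:e}
piece 9:e rests on {8:e}
piece 10:e rests on {9:e}
minimal pieces: {0:e, 1:b}
ways to finish when only these pieces remain (= sum over removing one remaining piece with nothing left below it):
  1 left: {7}→1  {10}→1
  2 left: {6,7}→1  {7,10}→2  {9,10}→1
  3 left: {5,6,7}→1  {6,7,10}→3  {7,9,10}→3  {8,9,10}→1
  4 left: {2,8,9,10}→1  {4,5,6,7}→1  {5,6,7,10}→4  {6,7,9,10}→6  {7,8,9,10}→4
  5 left: {0,2,8,9,10}→1  {2,7,8,9,10}→5  {3,4,5,6,7}→1  {4,5,6,7,10}→5  {5,6,7,9,10}→10  {6,7,8,9,10}→10
  6 left: {0,2,7,8,9,10}→6  {1,3,4,5,6,7}→1  {2,6,7,8,9,10}→15  {3,4,5,6,7,10}→6  {4,5,6,7,9,10}→15  {5,6,7,8,9,10}→20
  7 left: {0,2,6,7,8,9,10}→21  {1,3,4,5,6,7,10}→7  {2,5,6,7,8,9,10}→35  {3,4,5,6,7,9,10}→21  {4,5,6,7,8,9,10}→35
  8 left: {0,2,5,6,7,8,9,10}→56  {1,3,4,5,6,7,9,10}→28  {2,4,5,6,7,8,9,10}→70  {3,4,5,6,7,8,9,10}→56
  9 left: {0,2,4,5,6,7,8,9,10}→126  {1,3,4,5,6,7,8,9,10}→84  {2,3,4,5,6,7,8,9,10}→126
  placing 0:e first → 210 extensions
  placing 1:b first → 252 extensions
total linear extensions = 462

462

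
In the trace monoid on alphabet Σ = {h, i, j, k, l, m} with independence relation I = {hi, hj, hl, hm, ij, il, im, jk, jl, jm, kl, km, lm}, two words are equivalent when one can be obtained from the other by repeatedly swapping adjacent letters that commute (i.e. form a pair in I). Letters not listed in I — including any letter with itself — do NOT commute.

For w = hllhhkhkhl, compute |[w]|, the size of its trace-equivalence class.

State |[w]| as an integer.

#0=h has no predecessor
#1=l has no predecessor
#2=l depends on [1:l]
#3=h depends on [0:h]
#4=h depends on [3:h]
#5=k depends on [4:h]
#6=h depends on [5:k]
#7=k depends on [6:h]
#8=h depends on [7:k]
#9=l depends on [2:l]
sources: [0:h, 1:l]
N(rest) = Σ N(rest − s) over sources s of rest; N(one piece) = 1:
  size 1 → [8]=1  [9]=1
  size 2 → [2,9]=1  [7,8]=1  [8,9]=2
  size 3 → [1,2,9]=1  [2,8,9]=3  [6,7,8]=1  [7,8,9]=3
  size 4 → [1,2,8,9]=4  [2,7,8,9]=6  [5,6,7,8]=1  [6,7,8,9]=4
  size 5 → [1,2,7,8,9]=10  [2,6,7,8,9]=10  [4,5,6,7,8]=1  [5,6,7,8,9]=5
  size 6 → [1,2,6,7,8,9]=20  [2,5,6,7,8,9]=15  [3,4,5,6,7,8]=1  [4,5,6,7,8,9]=6
  size 7 → [0,3,4,5,6,7,8]=1  [1,2,5,6,7,8,9]=35  [2,4,5,6,7,8,9]=21  [3,4,5,6,7,8,9]=7
  size 8 → [0,3,4,5,6,7,8,9]=8  [1,2,4,5,6,7,8,9]=56  [2,3,4,5,6,7,8,9]=28
  first=0(h) contributes 84
  first=1(l) contributes 36
|[w]| = 120

120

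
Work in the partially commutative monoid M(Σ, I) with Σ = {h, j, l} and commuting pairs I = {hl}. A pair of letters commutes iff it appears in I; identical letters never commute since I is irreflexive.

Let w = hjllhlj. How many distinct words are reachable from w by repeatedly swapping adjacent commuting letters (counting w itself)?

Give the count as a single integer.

0(h) covers ∅
1(j) covers 0:h
2(l) covers 1:j
3(l) covers 2:l
4(h) covers 1:j
5(l) covers 3:l
6(j) covers 4:h, 5:l
floor of heap: 0:h
completions by unplaced set U, small U first (add the entries for U minus each lowest piece of U):
  |U|=1: {6}:1
  |U|=2: {4,6}:1  {5,6}:1
  |U|=3: {3,5,6}:1  {4,5,6}:2
  |U|=4: {2,3,5,6}:1  {3,4,5,6}:3
  |U|=5: {2,3,4,5,6}:4
  start at 0(h): 4

4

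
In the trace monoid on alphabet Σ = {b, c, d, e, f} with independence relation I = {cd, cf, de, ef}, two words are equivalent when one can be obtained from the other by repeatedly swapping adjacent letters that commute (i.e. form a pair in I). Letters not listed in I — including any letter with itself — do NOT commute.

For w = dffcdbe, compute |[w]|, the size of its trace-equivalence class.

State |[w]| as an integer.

drop 0:d onto floor
drop 1:f onto {0:d}
drop 2:f onto {1:f}
drop 3:c onto floor
drop 4:d onto {2:f}
drop 5:b onto {3:c, 4:d}
drop 6:e onto {5:b}
ground layer = {0:d, 3:c}
drop-orders for the pieces not yet dropped (sum over which currently-grounded one goes next):
  1 to go: {6} 1
  2 to go: {5,6} 1
  3 to go: {3,5,6} 1  {4,5,6} 1
  4 to go: {2,4,5,6} 1  {3,4,5,6} 2
  5 to go: {1,2,4,5,6} 1  {2,3,4,5,6} 3
  if 0:d drops first: 4 orders
  if 3:c drops first: 1 orders
heap linearizations: 5

5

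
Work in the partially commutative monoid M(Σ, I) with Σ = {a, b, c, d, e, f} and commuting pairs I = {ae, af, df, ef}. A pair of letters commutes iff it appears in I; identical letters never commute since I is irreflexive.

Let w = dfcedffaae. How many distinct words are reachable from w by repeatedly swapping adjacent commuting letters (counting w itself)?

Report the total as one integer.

0(d) covers ∅
1(f) covers ∅
2(c) covers 0:d, 1:f
3(e) covers 2:c
4(d) covers 3:e
5(f) covers 2:c
6(f) covers 5:f
7(a) covers 4:d
8(a) covers 7:a
9(e) covers 4:d
floor of heap: 0:d, 1:f
completions by unplaced set U, small U first (add the entries for U minus each lowest piece of U):
  |U|=1: {6}:1  {8}:1  {9}:1
  |U|=2: {5,6}:1  {6,8}:2  {6,9}:2  {7,8}:1  {8,9}:2
  |U|=3: {5,6,8}:3  {5,6,9}:3  {6,7,8}:3  {6,8,9}:6  {7,8,9}:3
  |U|=4: {4,7,8,9}:3  {5,6,7,8}:6  {5,6,8,9}:12  {6,7,8,9}:12
  |U|=5: {3,4,7,8,9}:3  {4,6,7,8,9}:15  {5,6,7,8,9}:30
  |U|=6: {3,4,6,7,8,9}:18  {4,5,6,7,8,9}:45
  |U|=7: {3,4,5,6,7,8,9}:63
  |U|=8: {2,3,4,5,6,7,8,9}:63
  start at 0(d): 63
  start at 1(f): 63
sum over floor = 126

126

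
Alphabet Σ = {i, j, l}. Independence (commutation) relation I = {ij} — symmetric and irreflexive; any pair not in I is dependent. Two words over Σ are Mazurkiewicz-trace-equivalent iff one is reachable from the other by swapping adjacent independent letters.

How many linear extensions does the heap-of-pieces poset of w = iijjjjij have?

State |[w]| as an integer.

56

#0=i has no predecessor
#1=i depends on [0:i]
#2=j has no predecessor
#3=j depends on [2:j]
#4=j depends on [3:j]
#5=j depends on [4:j]
#6=i depends on [1:i]
#7=j depends on [5:j]
sources: [0:i, 2:j]
N(rest) = Σ N(rest − s) over sources s of rest; N(one piece) = 1:
  size 1 → [6]=1  [7]=1
  size 2 → [1,6]=1  [5,7]=1  [6,7]=2
  size 3 → [0,1,6]=1  [1,6,7]=3  [4,5,7]=1  [5,6,7]=3
  size 4 → [0,1,6,7]=4  [1,5,6,7]=6  [3,4,5,7]=1  [4,5,6,7]=4
  size 5 → [0,1,5,6,7]=10  [1,4,5,6,7]=10  [2,3,4,5,7]=1  [3,4,5,6,7]=5
  size 6 → [0,1,4,5,6,7]=20  [1,3,4,5,6,7]=15  [2,3,4,5,6,7]=6
  first=0(i) contributes 21
  first=2(j) contributes 35
|[w]| = 56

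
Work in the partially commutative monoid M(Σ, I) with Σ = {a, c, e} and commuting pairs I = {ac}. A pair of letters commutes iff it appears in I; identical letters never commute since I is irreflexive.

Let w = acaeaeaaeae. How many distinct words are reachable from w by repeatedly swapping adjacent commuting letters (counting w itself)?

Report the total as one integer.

3

drop 0:a onto floor
drop 1:c onto floor
drop 2:a onto {0:a}
drop 3:e onto {1:c, 2:a}
drop 4:a onto {3:e}
drop 5:e onto {4:a}
drop 6:a onto {5:e}
drop 7:a onto {6:a}
drop 8:e onto {7:a}
drop 9:a onto {8:e}
drop 10:e onto {9:a}
ground layer = {0:a, 1:c}
drop-orders for the pieces not yet dropped (sum over which currently-grounded one goes next):
  1 to go: {10} 1
  2 to go: {9,10} 1
  3 to go: {8,9,10} 1
  4 to go: {7,8,9,10} 1
  5 to go: {6,7,8,9,10} 1
  6 to go: {5,6,7,8,9,10} 1
  7 to go: {4,5,6,7,8,9,10} 1
  8 to go: {3,4,5,6,7,8,9,10} 1
  9 to go: {1,3,4,5,6,7,8,9,10} 1  {2,3,4,5,6,7,8,9,10} 1
  if 0:a drops first: 2 orders
  if 1:c drops first: 1 orders
heap linearizations: 3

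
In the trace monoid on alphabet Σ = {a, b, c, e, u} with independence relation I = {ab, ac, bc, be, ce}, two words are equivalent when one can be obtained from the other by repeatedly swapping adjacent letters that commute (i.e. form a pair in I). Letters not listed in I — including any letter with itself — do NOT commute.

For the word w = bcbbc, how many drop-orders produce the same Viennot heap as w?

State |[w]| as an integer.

10

piece 0:b — minimal
piece 1:c — minimal
piece 2:b rests on {0:b}
piece 3:b rests on {2:b}
piece 4:c rests on {1:c}
minimal pieces: {0:b, 1:c}
ways to finish when only these pieces remain (= sum over removing one remaining piece with nothing left below it):
  1 left: {3}→1  {4}→1
  2 left: {1,4}→1  {2,3}→1  {3,4}→2
  3 left: {0,2,3}→1  {1,3,4}→3  {2,3,4}→3
  placing 0:b first → 6 extensions
  placing 1:c first → 4 extensions
total linear extensions = 10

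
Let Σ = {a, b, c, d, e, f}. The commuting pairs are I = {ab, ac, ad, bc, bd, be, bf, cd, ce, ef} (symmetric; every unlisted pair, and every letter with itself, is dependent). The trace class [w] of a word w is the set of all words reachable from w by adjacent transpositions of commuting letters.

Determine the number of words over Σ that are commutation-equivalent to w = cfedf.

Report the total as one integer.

piece 0:c — minimal
piece 1:f rests on {0:c}
piece 2:e — minimal
piece 3:d rests on {1:f, 2:e}
piece 4:f rests on {3:d}
minimal pieces: {0:c, 2:e}
ways to finish when only these pieces remain (= sum over removing one remaining piece with nothing left below it):
  1 left: {4}→1
  2 left: {3,4}→1
  3 left: {1,3,4}→1  {2,3,4}→1
  placing 0:c first → 2 extensions
  placing 2:e first → 1 extensions
total linear extensions = 3

3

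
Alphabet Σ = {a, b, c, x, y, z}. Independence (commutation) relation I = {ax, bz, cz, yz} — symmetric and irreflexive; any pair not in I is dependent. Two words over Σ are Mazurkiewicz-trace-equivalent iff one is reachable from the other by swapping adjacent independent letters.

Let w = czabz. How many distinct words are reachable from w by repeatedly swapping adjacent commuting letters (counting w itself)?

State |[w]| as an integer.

4

#0=c has no predecessor
#1=z has no predecessor
#2=a depends on [0:c, 1:z]
#3=b depends on [2:a]
#4=z depends on [2:a]
sources: [0:c, 1:z]
N(rest) = Σ N(rest − s) over sources s of rest; N(one piece) = 1:
  size 1 → [3]=1  [4]=1
  size 2 → [3,4]=2
  size 3 → [2,3,4]=2
  first=0(c) contributes 2
  first=1(z) contributes 2
|[w]| = 4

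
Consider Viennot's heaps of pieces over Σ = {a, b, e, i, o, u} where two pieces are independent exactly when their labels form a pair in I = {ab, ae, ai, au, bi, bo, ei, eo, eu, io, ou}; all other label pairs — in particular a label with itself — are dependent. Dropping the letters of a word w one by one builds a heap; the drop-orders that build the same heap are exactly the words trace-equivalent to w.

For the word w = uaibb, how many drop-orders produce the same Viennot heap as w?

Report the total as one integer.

15

#0=u has no predecessor
#1=a has no predecessor
#2=i depends on [0:u]
#3=b depends on [0:u]
#4=b depends on [3:b]
sources: [0:u, 1:a]
N(rest) = Σ N(rest − s) over sources s of rest; N(one piece) = 1:
  size 1 → [1]=1  [2]=1  [4]=1
  size 2 → [1,2]=2  [1,4]=2  [2,4]=2  [3,4]=1
  size 3 → [1,2,4]=6  [1,3,4]=3  [2,3,4]=3
  first=0(u) contributes 12
  first=1(a) contributes 3
|[w]| = 15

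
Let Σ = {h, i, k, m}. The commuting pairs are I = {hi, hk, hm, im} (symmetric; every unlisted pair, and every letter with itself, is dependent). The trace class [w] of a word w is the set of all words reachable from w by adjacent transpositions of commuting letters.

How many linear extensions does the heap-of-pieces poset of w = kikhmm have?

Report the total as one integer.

#0=k has no predecessor
#1=i depends on [0:k]
#2=k depends on [1:i]
#3=h has no predecessor
#4=m depends on [2:k]
#5=m depends on [4:m]
sources: [0:k, 3:h]
N(rest) = Σ N(rest − s) over sources s of rest; N(one piece) = 1:
  size 1 → [3]=1  [5]=1
  size 2 → [3,5]=2  [4,5]=1
  size 3 → [2,4,5]=1  [3,4,5]=3
  size 4 → [1,2,4,5]=1  [2,3,4,5]=4
  first=0(k) contributes 5
  first=3(h) contributes 1
|[w]| = 6

6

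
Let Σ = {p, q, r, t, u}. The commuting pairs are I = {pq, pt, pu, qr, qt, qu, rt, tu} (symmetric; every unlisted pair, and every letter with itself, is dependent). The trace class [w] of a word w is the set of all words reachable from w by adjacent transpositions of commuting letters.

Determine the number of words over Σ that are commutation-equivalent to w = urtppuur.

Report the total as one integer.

48

piece 0:u — minimal
piece 1:r rests on {0:u}
piece 2:t — minimal
piece 3:p rests on {1:r}
piece 4:p rests on {3:p}
piece 5:u rests on {1:r}
piece 6:u rests on {5:u}
piece 7:r rests on {4:p, 6:u}
minimal pieces: {0:u, 2:t}
ways to finish when only these pieces remain (= sum over removing one remaining piece with nothing left below it):
  1 left: {2}→1  {7}→1
  2 left: {2,7}→2  {4,7}→1  {6,7}→1
  3 left: {2,4,7}→3  {2,6,7}→3  {3,4,7}→1  {4,6,7}→2  {5,6,7}→1
  4 left: {2,3,4,7}→4  {2,4,6,7}→8  {2,5,6,7}→4  {3,4,6,7}→3  {4,5,6,7}→3
  5 left: {2,3,4,6,7}→15  {2,4,5,6,7}→15  {3,4,5,6,7}→6
  6 left: {1,3,4,5,6,7}→6  {2,3,4,5,6,7}→36
  placing 0:u first → 42 extensions
  placing 2:t first → 6 extensions
total linear extensions = 48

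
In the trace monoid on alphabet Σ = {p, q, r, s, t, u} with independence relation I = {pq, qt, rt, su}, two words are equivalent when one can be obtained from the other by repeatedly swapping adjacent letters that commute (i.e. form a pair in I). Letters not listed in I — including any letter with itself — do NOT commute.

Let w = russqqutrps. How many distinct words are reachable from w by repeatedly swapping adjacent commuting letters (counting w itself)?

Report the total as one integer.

piece 0:r — minimal
piece 1:u rests on {0:r}
piece 2:s rests on {0:r}
piece 3:s rests on {2:s}
piece 4:q rests on {1:u, 3:s}
piece 5:q rests on {4:q}
piece 6:u rests on {5:q}
piece 7:t rests on {6:u}
piece 8:r rests on {6:u}
piece 9:p rests on {7:t, 8:r}
piece 10:s rests on {9:p}
minimal pieces: {0:r}
ways to finish when only these pieces remain (= sum over removing one remaining piece with nothing left below it):
  1 left: {10}→1
  2 left: {9,10}→1
  3 left: {7,9,10}→1  {8,9,10}→1
  4 left: {7,8,9,10}→2
  5 left: {6,7,8,9,10}→2
  6 left: {5,6,7,8,9,10}→2
  7 left: {4,5,6,7,8,9,10}→2
  8 left: {1,4,5,6,7,8,9,10}→2  {3,4,5,6,7,8,9,10}→2
  9 left: {1,3,4,5,6,7,8,9,10}→4  {2,3,4,5,6,7,8,9,10}→2
  placing 0:r first → 6 extensions

6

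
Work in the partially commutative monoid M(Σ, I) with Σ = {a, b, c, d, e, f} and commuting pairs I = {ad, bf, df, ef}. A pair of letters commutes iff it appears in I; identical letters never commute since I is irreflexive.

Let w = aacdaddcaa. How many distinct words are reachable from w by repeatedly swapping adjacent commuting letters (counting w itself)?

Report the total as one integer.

piece 0:a — minimal
piece 1:a rests on {0:a}
piece 2:c rests on {1:a}
piece 3:d rests on {2:c}
piece 4:a rests on {2:c}
piece 5:d rests on {3:d}
piece 6:d rests on {5:d}
piece 7:c rests on {4:a, 6:d}
piece 8:a rests on {7:c}
piece 9:a rests on {8:a}
minimal pieces: {0:a}
ways to finish when only these pieces remain (= sum over removing one remaining piece with nothing left below it):
  1 left: {9}→1
  2 left: {8,9}→1
  3 left: {7,8,9}→1
  4 left: {4,7,8,9}→1  {6,7,8,9}→1
  5 left: {4,6,7,8,9}→2  {5,6,7,8,9}→1
  6 left: {3,5,6,7,8,9}→1  {4,5,6,7,8,9}→3
  7 left: {3,4,5,6,7,8,9}→4
  8 left: {2,3,4,5,6,7,8,9}→4
  placing 0:a first → 4 extensions

4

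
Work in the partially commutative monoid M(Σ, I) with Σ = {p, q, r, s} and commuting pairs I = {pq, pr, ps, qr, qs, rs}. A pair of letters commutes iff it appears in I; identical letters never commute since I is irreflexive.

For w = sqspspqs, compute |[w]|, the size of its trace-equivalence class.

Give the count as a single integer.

0(s) covers ∅
1(q) covers ∅
2(s) covers 0:s
3(p) covers ∅
4(s) covers 2:s
5(p) covers 3:p
6(q) covers 1:q
7(s) covers 4:s
floor of heap: 0:s, 1:q, 3:p
completions by unplaced set U, small U first (add the entries for U minus each lowest piece of U):
  |U|=1: {5}:1  {6}:1  {7}:1
  |U|=2: {1,6}:1  {3,5}:1  {4,7}:1  {5,6}:2  {5,7}:2  {6,7}:2
  |U|=3: {1,5,6}:3  {1,6,7}:3  {2,4,7}:1  {3,5,6}:3  {3,5,7}:3  {4,5,7}:3  {4,6,7}:3  {5,6,7}:6
  |U|=4: {0,2,4,7}:1  {1,3,5,6}:6  {1,4,6,7}:6  {1,5,6,7}:12  {2,4,5,7}:4  {2,4,6,7}:4  {3,4,5,7}:6  {3,5,6,7}:12  {4,5,6,7}:12
  |U|=5: {0,2,4,5,7}:5  {0,2,4,6,7}:5  {1,2,4,6,7}:10  {1,3,5,6,7}:30  {1,4,5,6,7}:30  {2,3,4,5,7}:10  {2,4,5,6,7}:20  {3,4,5,6,7}:30
  |U|=6: {0,1,2,4,6,7}:15  {0,2,3,4,5,7}:15  {0,2,4,5,6,7}:30  {1,2,4,5,6,7}:60  {1,3,4,5,6,7}:90  {2,3,4,5,6,7}:60
  start at 0(s): 210
  start at 1(q): 105
  start at 3(p): 105
sum over floor = 420

420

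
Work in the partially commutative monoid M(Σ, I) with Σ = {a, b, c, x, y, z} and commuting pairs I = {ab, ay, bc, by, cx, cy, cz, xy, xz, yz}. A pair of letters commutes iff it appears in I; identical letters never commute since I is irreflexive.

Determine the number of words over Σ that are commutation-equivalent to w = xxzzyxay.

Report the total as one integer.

0(x) covers ∅
1(x) covers 0:x
2(z) covers ∅
3(z) covers 2:z
4(y) covers ∅
5(x) covers 1:x
6(a) covers 3:z, 5:x
7(y) covers 4:y
floor of heap: 0:x, 2:z, 4:y
completions by unplaced set U, small U first (add the entries for U minus each lowest piece of U):
  |U|=1: {6}:1  {7}:1
  |U|=2: {3,6}:1  {4,7}:1  {5,6}:1  {6,7}:2
  |U|=3: {1,5,6}:1  {2,3,6}:1  {3,5,6}:2  {3,6,7}:3  {4,6,7}:3  {5,6,7}:3
  |U|=4: {0,1,5,6}:1  {1,3,5,6}:3  {1,5,6,7}:4  {2,3,5,6}:3  {2,3,6,7}:4  {3,4,6,7}:6  {3,5,6,7}:8  {4,5,6,7}:6
  |U|=5: {0,1,3,5,6}:4  {0,1,5,6,7}:5  {1,2,3,5,6}:6  {1,3,5,6,7}:15  {1,4,5,6,7}:10  {2,3,4,6,7}:10  {2,3,5,6,7}:15  {3,4,5,6,7}:20
  |U|=6: {0,1,2,3,5,6}:10  {0,1,3,5,6,7}:24  {0,1,4,5,6,7}:15  {1,2,3,5,6,7}:36  {1,3,4,5,6,7}:45  {2,3,4,5,6,7}:45
  start at 0(x): 126
  start at 2(z): 84
  start at 4(y): 70
sum over floor = 280

280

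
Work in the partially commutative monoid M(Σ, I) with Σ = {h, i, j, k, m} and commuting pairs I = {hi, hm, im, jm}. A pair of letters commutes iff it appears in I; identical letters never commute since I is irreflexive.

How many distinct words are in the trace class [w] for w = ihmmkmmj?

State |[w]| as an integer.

36

0(i) covers ∅
1(h) covers ∅
2(m) covers ∅
3(m) covers 2:m
4(k) covers 0:i, 1:h, 3:m
5(m) covers 4:k
6(m) covers 5:m
7(j) covers 4:k
floor of heap: 0:i, 1:h, 2:m
completions by unplaced set U, small U first (add the entries for U minus each lowest piece of U):
  |U|=1: {6}:1  {7}:1
  |U|=2: {5,6}:1  {6,7}:2
  |U|=3: {5,6,7}:3
  |U|=4: {4,5,6,7}:3
  |U|=5: {0,4,5,6,7}:3  {1,4,5,6,7}:3  {3,4,5,6,7}:3
  |U|=6: {0,1,4,5,6,7}:6  {0,3,4,5,6,7}:6  {1,3,4,5,6,7}:6  {2,3,4,5,6,7}:3
  start at 0(i): 9
  start at 1(h): 9
  start at 2(m): 18
sum over floor = 36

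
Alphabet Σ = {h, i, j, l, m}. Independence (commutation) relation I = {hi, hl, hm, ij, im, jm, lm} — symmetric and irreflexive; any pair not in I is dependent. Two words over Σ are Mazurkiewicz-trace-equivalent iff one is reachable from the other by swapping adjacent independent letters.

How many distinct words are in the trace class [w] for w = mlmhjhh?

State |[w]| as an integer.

42

drop 0:m onto floor
drop 1:l onto floor
drop 2:m onto {0:m}
drop 3:h onto floor
drop 4:j onto {1:l, 3:h}
drop 5:h onto {4:j}
drop 6:h onto {5:h}
ground layer = {0:m, 1:l, 3:h}
drop-orders for the pieces not yet dropped (sum over which currently-grounded one goes next):
  1 to go: {2} 1  {6} 1
  2 to go: {0,2} 1  {2,6} 2  {5,6} 1
  3 to go: {0,2,6} 3  {2,5,6} 3  {4,5,6} 1
  4 to go: {0,2,5,6} 6  {1,4,5,6} 1  {2,4,5,6} 4  {3,4,5,6} 1
  5 to go: {0,2,4,5,6} 10  {1,2,4,5,6} 5  {1,3,4,5,6} 2  {2,3,4,5,6} 5
  if 0:m drops first: 12 orders
  if 1:l drops first: 15 orders
  if 3:h drops first: 15 orders
heap linearizations: 42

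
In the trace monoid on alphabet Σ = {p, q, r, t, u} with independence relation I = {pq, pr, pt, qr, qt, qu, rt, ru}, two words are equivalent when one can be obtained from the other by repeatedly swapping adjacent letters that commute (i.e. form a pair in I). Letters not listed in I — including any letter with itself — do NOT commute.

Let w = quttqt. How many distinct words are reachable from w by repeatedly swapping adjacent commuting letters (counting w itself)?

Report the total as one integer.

15

0(q) covers ∅
1(u) covers ∅
2(t) covers 1:u
3(t) covers 2:t
4(q) covers 0:q
5(t) covers 3:t
floor of heap: 0:q, 1:u
completions by unplaced set U, small U first (add the entries for U minus each lowest piece of U):
  |U|=1: {4}:1  {5}:1
  |U|=2: {0,4}:1  {3,5}:1  {4,5}:2
  |U|=3: {0,4,5}:3  {2,3,5}:1  {3,4,5}:3
  |U|=4: {0,3,4,5}:6  {1,2,3,5}:1  {2,3,4,5}:4
  start at 0(q): 5
  start at 1(u): 10
sum over floor = 15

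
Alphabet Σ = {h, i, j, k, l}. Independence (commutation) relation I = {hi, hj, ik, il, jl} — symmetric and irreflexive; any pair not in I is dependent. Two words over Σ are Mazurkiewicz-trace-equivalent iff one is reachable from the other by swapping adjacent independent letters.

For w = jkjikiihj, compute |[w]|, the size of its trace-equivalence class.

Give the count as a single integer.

14

piece 0:j — minimal
piece 1:k rests on {0:j}
piece 2:j rests on {1:k}
piece 3:i rests on {2:j}
piece 4:k rests on {2:j}
piece 5:i rests on {3:i}
piece 6:i rests on {5:i}
piece 7:h rests on {4:k}
piece 8:j rests on {4:k, 6:i}
minimal pieces: {0:j}
ways to finish when only these pieces remain (= sum over removing one remaining piece with nothing left below it):
  1 left: {7}→1  {8}→1
  2 left: {6,8}→1  {7,8}→2
  3 left: {4,7,8}→2  {5,6,8}→1  {6,7,8}→3
  4 left: {3,5,6,8}→1  {4,6,7,8}→5  {5,6,7,8}→4
  5 left: {3,5,6,7,8}→5  {4,5,6,7,8}→9
  6 left: {3,4,5,6,7,8}→14
  7 left: {2,3,4,5,6,7,8}→14
  placing 0:j first → 14 extensions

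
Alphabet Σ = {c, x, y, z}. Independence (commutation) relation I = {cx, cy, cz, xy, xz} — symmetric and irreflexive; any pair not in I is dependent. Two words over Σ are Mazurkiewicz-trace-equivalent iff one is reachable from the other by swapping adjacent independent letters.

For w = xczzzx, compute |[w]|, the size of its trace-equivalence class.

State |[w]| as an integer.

0(x) covers ∅
1(c) covers ∅
2(z) covers ∅
3(z) covers 2:z
4(z) covers 3:z
5(x) covers 0:x
floor of heap: 0:x, 1:c, 2:z
completions by unplaced set U, small U first (add the entries for U minus each lowest piece of U):
  |U|=1: {1}:1  {4}:1  {5}:1
  |U|=2: {0,5}:1  {1,4}:2  {1,5}:2  {3,4}:1  {4,5}:2
  |U|=3: {0,1,5}:3  {0,4,5}:3  {1,3,4}:3  {1,4,5}:6  {2,3,4}:1  {3,4,5}:3
  |U|=4: {0,1,4,5}:12  {0,3,4,5}:6  {1,2,3,4}:4  {1,3,4,5}:12  {2,3,4,5}:4
  start at 0(x): 20
  start at 1(c): 10
  start at 2(z): 30
sum over floor = 60

60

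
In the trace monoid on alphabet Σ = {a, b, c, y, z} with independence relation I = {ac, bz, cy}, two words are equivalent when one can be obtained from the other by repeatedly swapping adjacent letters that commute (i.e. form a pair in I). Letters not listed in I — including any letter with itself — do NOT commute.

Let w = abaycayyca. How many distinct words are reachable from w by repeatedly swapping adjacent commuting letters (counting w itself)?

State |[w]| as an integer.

28

0(a) covers ∅
1(b) covers 0:a
2(a) covers 1:b
3(y) covers 2:a
4(c) covers 1:b
5(a) covers 3:y
6(y) covers 5:a
7(y) covers 6:y
8(c) covers 4:c
9(a) covers 7:y
floor of heap: 0:a
completions by unplaced set U, small U first (add the entries for U minus each lowest piece of U):
  |U|=1: {8}:1  {9}:1
  |U|=2: {4,8}:1  {7,9}:1  {8,9}:2
  |U|=3: {4,8,9}:3  {6,7,9}:1  {7,8,9}:3
  |U|=4: {4,7,8,9}:6  {5,6,7,9}:1  {6,7,8,9}:4
  |U|=5: {3,5,6,7,9}:1  {4,6,7,8,9}:10  {5,6,7,8,9}:5
  |U|=6: {2,3,5,6,7,9}:1  {3,5,6,7,8,9}:6  {4,5,6,7,8,9}:15
  |U|=7: {2,3,5,6,7,8,9}:7  {3,4,5,6,7,8,9}:21
  |U|=8: {2,3,4,5,6,7,8,9}:28
  start at 0(a): 28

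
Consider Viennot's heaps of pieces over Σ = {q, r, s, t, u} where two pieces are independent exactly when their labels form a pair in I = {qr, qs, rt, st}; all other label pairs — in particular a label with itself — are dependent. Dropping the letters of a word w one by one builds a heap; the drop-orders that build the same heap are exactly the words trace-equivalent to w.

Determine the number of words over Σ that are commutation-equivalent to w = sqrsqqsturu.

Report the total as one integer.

70

piece 0:s — minimal
piece 1:q — minimal
piece 2:r rests on {0:s}
piece 3:s rests on {2:r}
piece 4:q rests on {1:q}
piece 5:q rests on {4:q}
piece 6:s rests on {3:s}
piece 7:t rests on {5:q}
piece 8:u rests on {6:s, 7:t}
piece 9:r rests on {8:u}
piece 10:u rests on {9:r}
minimal pieces: {0:s, 1:q}
ways to finish when only these pieces remain (= sum over removing one remaining piece with nothing left below it):
  1 left: {10}→1
  2 left: {9,10}→1
  3 left: {8,9,10}→1
  4 left: {6,8,9,10}→1  {7,8,9,10}→1
  5 left: {3,6,8,9,10}→1  {5,7,8,9,10}→1  {6,7,8,9,10}→2
  6 left: {2,3,6,8,9,10}→1  {3,6,7,8,9,10}→3  {4,5,7,8,9,10}→1  {5,6,7,8,9,10}→3
  7 left: {0,2,3,6,8,9,10}→1  {1,4,5,7,8,9,10}→1  {2,3,6,7,8,9,10}→4  {3,5,6,7,8,9,10}→6  {4,5,6,7,8,9,10}→4
  8 left: {0,2,3,6,7,8,9,10}→5  {1,4,5,6,7,8,9,10}→5  {2,3,5,6,7,8,9,10}→10  {3,4,5,6,7,8,9,10}→10
  9 left: {0,2,3,5,6,7,8,9,10}→15  {1,3,4,5,6,7,8,9,10}→15  {2,3,4,5,6,7,8,9,10}→20
  placing 0:s first → 35 extensions
  placing 1:q first → 35 extensions
total linear extensions = 70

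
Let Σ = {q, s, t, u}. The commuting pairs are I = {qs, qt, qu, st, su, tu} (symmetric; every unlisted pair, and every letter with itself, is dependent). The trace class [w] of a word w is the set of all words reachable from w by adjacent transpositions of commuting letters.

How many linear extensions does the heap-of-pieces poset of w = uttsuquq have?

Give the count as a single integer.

piece 0:u — minimal
piece 1:t — minimal
piece 2:t rests on {1:t}
piece 3:s — minimal
piece 4:u rests on {0:u}
piece 5:q — minimal
piece 6:u rests on {4:u}
piece 7:q rests on {5:q}
minimal pieces: {0:u, 1:t, 3:s, 5:q}
ways to finish when only these pieces remain (= sum over removing one remaining piece with nothing left below it):
  1 left: {2}→1  {3}→1  {6}→1  {7}→1
  2 left: {1,2}→1  {2,3}→2  {2,6}→2  {2,7}→2  {3,6}→2  {3,7}→2  {4,6}→1  {5,7}→1  {6,7}→2
  3 left: {0,4,6}→1  {1,2,3}→3  {1,2,6}→3  {1,2,7}→3  {2,3,6}→6  {2,3,7}→6  {2,4,6}→3  {2,5,7}→3  {2,6,7}→6  {3,4,6}→3  {3,5,7}→3  {3,6,7}→6  {4,6,7}→3  {5,6,7}→3
  4 left: {0,2,4,6}→4  {0,3,4,6}→4  {0,4,6,7}→4  {1,2,3,6}→12  {1,2,3,7}→12  {1,2,4,6}→6  {1,2,5,7}→6  {1,2,6,7}→12  {2,3,4,6}→12  {2,3,5,7}→12  {2,3,6,7}→24  {2,4,6,7}→12  {2,5,6,7}→12  {3,4,6,7}→12  {3,5,6,7}→12  {4,5,6,7}→6
  5 left: {0,1,2,4,6}→10  {0,2,3,4,6}→20  {0,2,4,6,7}→20  {0,3,4,6,7}→20  {0,4,5,6,7}→10  {1,2,3,4,6}→30  {1,2,3,5,7}→30  {1,2,3,6,7}→60  {1,2,4,6,7}→30  {1,2,5,6,7}→30  {2,3,4,6,7}→60  {2,3,5,6,7}→60  {2,4,5,6,7}→30  {3,4,5,6,7}→30
  6 left: {0,1,2,3,4,6}→60  {0,1,2,4,6,7}→60  {0,2,3,4,6,7}→120  {0,2,4,5,6,7}→60  {0,3,4,5,6,7}→60  {1,2,3,4,6,7}→180  {1,2,3,5,6,7}→180  {1,2,4,5,6,7}→90  {2,3,4,5,6,7}→180
  placing 0:u first → 630 extensions
  placing 1:t first → 420 extensions
  placing 3:s first → 210 extensions
  placing 5:q first → 420 extensions
total linear extensions = 1680

1680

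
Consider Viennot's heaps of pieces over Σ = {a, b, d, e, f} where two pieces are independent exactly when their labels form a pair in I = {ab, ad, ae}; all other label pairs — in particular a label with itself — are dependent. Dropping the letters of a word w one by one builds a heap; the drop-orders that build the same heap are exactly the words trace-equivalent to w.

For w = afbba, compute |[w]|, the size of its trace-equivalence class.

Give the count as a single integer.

#0=a has no predecessor
#1=f depends on [0:a]
#2=b depends on [1:f]
#3=b depends on [2:b]
#4=a depends on [1:f]
sources: [0:a]
N(rest) = Σ N(rest − s) over sources s of rest; N(one piece) = 1:
  size 1 → [3]=1  [4]=1
  size 2 → [2,3]=1  [3,4]=2
  size 3 → [2,3,4]=3
  first=0(a) contributes 3

3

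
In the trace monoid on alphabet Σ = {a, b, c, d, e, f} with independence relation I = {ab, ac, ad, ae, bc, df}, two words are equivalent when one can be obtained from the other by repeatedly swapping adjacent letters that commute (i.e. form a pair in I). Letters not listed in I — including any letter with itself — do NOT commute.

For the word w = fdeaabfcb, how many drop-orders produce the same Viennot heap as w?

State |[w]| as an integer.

32

0(f) covers ∅
1(d) covers ∅
2(e) covers 0:f, 1:d
3(a) covers 0:f
4(a) covers 3:a
5(b) covers 2:e
6(f) covers 4:a, 5:b
7(c) covers 6:f
8(b) covers 6:f
floor of heap: 0:f, 1:d
completions by unplaced set U, small U first (add the entries for U minus each lowest piece of U):
  |U|=1: {7}:1  {8}:1
  |U|=2: {7,8}:2
  |U|=3: {6,7,8}:2
  |U|=4: {4,6,7,8}:2  {5,6,7,8}:2
  |U|=5: {2,5,6,7,8}:2  {3,4,6,7,8}:2  {4,5,6,7,8}:4
  |U|=6: {1,2,5,6,7,8}:2  {2,4,5,6,7,8}:6  {3,4,5,6,7,8}:6
  |U|=7: {1,2,4,5,6,7,8}:8  {2,3,4,5,6,7,8}:12
  start at 0(f): 20
  start at 1(d): 12
sum over floor = 32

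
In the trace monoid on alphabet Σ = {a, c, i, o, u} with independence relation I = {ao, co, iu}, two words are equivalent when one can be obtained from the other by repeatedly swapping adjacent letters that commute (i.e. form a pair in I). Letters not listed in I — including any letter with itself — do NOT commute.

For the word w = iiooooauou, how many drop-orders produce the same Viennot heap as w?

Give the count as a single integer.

#0=i has no predecessor
#1=i depends on [0:i]
#2=o depends on [1:i]
#3=o depends on [2:o]
#4=o depends on [3:o]
#5=o depends on [4:o]
#6=a depends on [1:i]
#7=u depends on [5:o, 6:a]
#8=o depends on [7:u]
#9=u depends on [8:o]
sources: [0:i]
N(rest) = Σ N(rest − s) over sources s of rest; N(one piece) = 1:
  size 1 → [9]=1
  size 2 → [8,9]=1
  size 3 → [7,8,9]=1
  size 4 → [5,7,8,9]=1  [6,7,8,9]=1
  size 5 → [4,5,7,8,9]=1  [5,6,7,8,9]=2
  size 6 → [3,4,5,7,8,9]=1  [4,5,6,7,8,9]=3
  size 7 → [2,3,4,5,7,8,9]=1  [3,4,5,6,7,8,9]=4
  size 8 → [2,3,4,5,6,7,8,9]=5
  first=0(i) contributes 5

5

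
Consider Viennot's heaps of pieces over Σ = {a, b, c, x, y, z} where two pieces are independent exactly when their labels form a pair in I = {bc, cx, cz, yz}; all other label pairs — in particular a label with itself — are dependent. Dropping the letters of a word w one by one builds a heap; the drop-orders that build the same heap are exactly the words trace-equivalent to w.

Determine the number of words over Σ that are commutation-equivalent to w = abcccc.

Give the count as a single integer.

#0=a has no predecessor
#1=b depends on [0:a]
#2=c depends on [0:a]
#3=c depends on [2:c]
#4=c depends on [3:c]
#5=c depends on [4:c]
sources: [0:a]
N(rest) = Σ N(rest − s) over sources s of rest; N(one piece) = 1:
  size 1 → [1]=1  [5]=1
  size 2 → [1,5]=2  [4,5]=1
  size 3 → [1,4,5]=3  [3,4,5]=1
  size 4 → [1,3,4,5]=4  [2,3,4,5]=1
  first=0(a) contributes 5

5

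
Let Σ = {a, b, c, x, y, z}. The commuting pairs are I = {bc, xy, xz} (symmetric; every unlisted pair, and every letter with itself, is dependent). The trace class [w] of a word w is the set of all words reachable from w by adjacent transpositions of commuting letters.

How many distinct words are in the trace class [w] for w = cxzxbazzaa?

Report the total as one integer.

#0=c has no predecessor
#1=x depends on [0:c]
#2=z depends on [0:c]
#3=x depends on [1:x]
#4=b depends on [2:z, 3:x]
#5=a depends on [4:b]
#6=z depends on [5:a]
#7=z depends on [6:z]
#8=a depends on [7:z]
#9=a depends on [8:a]
sources: [0:c]
N(rest) = Σ N(rest − s) over sources s of rest; N(one piece) = 1:
  size 1 → [9]=1
  size 2 → [8,9]=1
  size 3 → [7,8,9]=1
  size 4 → [6,7,8,9]=1
  size 5 → [5,6,7,8,9]=1
  size 6 → [4,5,6,7,8,9]=1
  size 7 → [2,4,5,6,7,8,9]=1  [3,4,5,6,7,8,9]=1
  size 8 → [1,3,4,5,6,7,8,9]=1  [2,3,4,5,6,7,8,9]=2
  first=0(c) contributes 3

3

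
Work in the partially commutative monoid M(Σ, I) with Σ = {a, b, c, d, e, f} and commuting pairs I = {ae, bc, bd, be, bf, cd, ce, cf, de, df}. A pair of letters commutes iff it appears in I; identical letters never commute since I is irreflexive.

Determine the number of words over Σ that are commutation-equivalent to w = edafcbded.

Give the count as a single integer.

0(e) covers ∅
1(d) covers ∅
2(a) covers 1:d
3(f) covers 0:e, 2:a
4(c) covers 2:a
5(b) covers 2:a
6(d) covers 2:a
7(e) covers 3:f
8(d) covers 6:d
floor of heap: 0:e, 1:d
completions by unplaced set U, small U first (add the entries for U minus each lowest piece of U):
  |U|=1: {4}:1  {5}:1  {7}:1  {8}:1
  |U|=2: {3,7}:1  {4,5}:2  {4,7}:2  {4,8}:2  {5,7}:2  {5,8}:2  {6,8}:1  {7,8}:2
  |U|=3: {0,3,7}:1  {3,4,7}:3  {3,5,7}:3  {3,7,8}:3  {4,5,7}:6  {4,5,8}:6  {4,6,8}:3  {4,7,8}:6  {5,6,8}:3  {5,7,8}:6  {6,7,8}:3
  |U|=4: {0,3,4,7}:4  {0,3,5,7}:4  {0,3,7,8}:4  {3,4,5,7}:12  {3,4,7,8}:12  {3,5,7,8}:12  {3,6,7,8}:6  {4,5,6,8}:12  {4,5,7,8}:24  {4,6,7,8}:12  {5,6,7,8}:12
  |U|=5: {0,3,4,5,7}:20  {0,3,4,7,8}:20  {0,3,5,7,8}:20  {0,3,6,7,8}:10  {3,4,5,7,8}:60  {3,4,6,7,8}:30  {3,5,6,7,8}:30  {4,5,6,7,8}:60
  |U|=6: {0,3,4,5,7,8}:120  {0,3,4,6,7,8}:60  {0,3,5,6,7,8}:60  {3,4,5,6,7,8}:180
  |U|=7: {0,3,4,5,6,7,8}:420  {2,3,4,5,6,7,8}:180
  start at 0(e): 180
  start at 1(d): 600
sum over floor = 780

780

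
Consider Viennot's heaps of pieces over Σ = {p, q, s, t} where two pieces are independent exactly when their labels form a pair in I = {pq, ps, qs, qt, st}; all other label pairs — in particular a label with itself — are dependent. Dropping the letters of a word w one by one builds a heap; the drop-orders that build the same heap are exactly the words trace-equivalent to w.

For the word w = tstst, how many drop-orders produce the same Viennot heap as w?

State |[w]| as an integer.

10

piece 0:t — minimal
piece 1:s — minimal
piece 2:t rests on {0:t}
piece 3:s rests on {1:s}
piece 4:t rests on {2:t}
minimal pieces: {0:t, 1:s}
ways to finish when only these pieces remain (= sum over removing one remaining piece with nothing left below it):
  1 left: {3}→1  {4}→1
  2 left: {1,3}→1  {2,4}→1  {3,4}→2
  3 left: {0,2,4}→1  {1,3,4}→3  {2,3,4}→3
  placing 0:t first → 6 extensions
  placing 1:s first → 4 extensions
total linear extensions = 10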